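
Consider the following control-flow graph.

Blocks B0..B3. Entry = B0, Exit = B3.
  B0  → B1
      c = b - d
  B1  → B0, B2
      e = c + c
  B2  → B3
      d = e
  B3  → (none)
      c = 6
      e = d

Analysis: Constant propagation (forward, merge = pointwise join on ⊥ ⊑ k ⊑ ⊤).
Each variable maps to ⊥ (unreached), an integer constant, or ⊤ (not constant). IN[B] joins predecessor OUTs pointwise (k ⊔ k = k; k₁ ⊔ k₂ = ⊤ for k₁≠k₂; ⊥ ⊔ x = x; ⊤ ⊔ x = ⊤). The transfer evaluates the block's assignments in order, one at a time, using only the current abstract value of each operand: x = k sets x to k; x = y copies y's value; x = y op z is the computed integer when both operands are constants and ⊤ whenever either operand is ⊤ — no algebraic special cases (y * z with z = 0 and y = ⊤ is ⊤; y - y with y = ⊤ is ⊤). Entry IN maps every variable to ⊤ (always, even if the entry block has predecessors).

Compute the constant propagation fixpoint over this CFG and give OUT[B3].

Answer: {a: ⊤, b: ⊤, c: 6, d: ⊤, e: ⊤, f: ⊤}

Trace:
Converged values:
  B0:   IN=(all ⊤)   OUT=(all ⊤)
  B1:   IN=(all ⊤)   OUT=(all ⊤)
  B2:   IN=(all ⊤)   OUT=(all ⊤)
  B3:   IN=(all ⊤)   OUT={c:6; rest ⊤}

Merge at B3: IN[B3] = OUT[B2] = {a: ⊤, b: ⊤, c: ⊤, d: ⊤, e: ⊤, f: ⊤}
Applying B3's transfer function to that IN value gives OUT[B3] (row B3 above).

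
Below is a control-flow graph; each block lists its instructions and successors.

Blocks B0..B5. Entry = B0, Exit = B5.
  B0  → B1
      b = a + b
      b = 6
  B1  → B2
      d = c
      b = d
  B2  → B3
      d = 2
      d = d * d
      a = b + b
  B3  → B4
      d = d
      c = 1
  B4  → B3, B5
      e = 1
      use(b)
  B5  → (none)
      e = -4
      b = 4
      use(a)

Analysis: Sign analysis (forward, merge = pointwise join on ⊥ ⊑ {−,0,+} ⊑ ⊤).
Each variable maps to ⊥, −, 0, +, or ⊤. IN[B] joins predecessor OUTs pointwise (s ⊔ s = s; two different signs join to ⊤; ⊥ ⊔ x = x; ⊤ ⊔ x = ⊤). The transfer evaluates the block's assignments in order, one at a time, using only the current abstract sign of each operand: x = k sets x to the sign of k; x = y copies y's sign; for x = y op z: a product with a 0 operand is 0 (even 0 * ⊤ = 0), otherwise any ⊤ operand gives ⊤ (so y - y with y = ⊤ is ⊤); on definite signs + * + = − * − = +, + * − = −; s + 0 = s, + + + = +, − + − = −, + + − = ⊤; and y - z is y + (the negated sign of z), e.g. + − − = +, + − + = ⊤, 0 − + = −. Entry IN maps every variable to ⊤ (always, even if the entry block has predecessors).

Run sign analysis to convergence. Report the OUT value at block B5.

Answer: {a: ⊤, b: +, c: +, d: +, e: -, f: ⊤}

Working:
Converged values:
  B0: | IN=(all ⊤) | OUT={b:+; rest ⊤}
  B1: | IN={b:+; rest ⊤} | OUT=(all ⊤)
  B2: | IN=(all ⊤) | OUT={d:+; rest ⊤}
  B3: | IN={d:+; rest ⊤} | OUT={c:+, d:+; rest ⊤}
  B4: | IN={c:+, d:+; rest ⊤} | OUT={c:+, d:+, e:+; rest ⊤}
  B5: | IN={c:+, d:+, e:+; rest ⊤} | OUT={b:+, c:+, d:+, e:-; rest ⊤}

Merge at B5: IN[B5] = OUT[B4] = {a: ⊤, b: ⊤, c: +, d: +, e: +, f: ⊤}
Applying B5's transfer function to that IN value gives OUT[B5] (row B5 above).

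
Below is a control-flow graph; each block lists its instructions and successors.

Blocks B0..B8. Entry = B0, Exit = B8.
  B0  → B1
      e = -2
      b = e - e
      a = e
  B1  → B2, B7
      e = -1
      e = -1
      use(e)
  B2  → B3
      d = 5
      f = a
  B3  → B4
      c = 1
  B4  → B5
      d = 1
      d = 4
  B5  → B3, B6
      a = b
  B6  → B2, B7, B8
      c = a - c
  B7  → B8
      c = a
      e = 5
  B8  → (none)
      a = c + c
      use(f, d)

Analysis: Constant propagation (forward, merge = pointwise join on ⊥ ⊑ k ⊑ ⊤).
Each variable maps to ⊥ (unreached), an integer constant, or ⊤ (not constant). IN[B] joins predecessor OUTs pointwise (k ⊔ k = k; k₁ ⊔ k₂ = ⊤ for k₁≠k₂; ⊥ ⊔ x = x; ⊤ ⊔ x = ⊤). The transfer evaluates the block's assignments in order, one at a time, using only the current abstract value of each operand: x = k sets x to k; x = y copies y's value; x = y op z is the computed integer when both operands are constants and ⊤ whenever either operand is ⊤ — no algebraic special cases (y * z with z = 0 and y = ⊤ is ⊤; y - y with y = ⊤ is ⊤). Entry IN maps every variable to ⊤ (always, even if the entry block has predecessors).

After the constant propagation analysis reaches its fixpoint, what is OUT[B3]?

Answer: {a: ⊤, b: 0, c: 1, d: ⊤, e: -1, f: ⊤}

Working:
Fixpoint table:
  B0:  IN=(all ⊤)  OUT={a:-2, b:0, e:-2; rest ⊤}
  B1:  IN={a:-2, b:0, e:-2; rest ⊤}  OUT={a:-2, b:0, e:-1; rest ⊤}
  B2:  IN={b:0, e:-1; rest ⊤}  OUT={b:0, d:5, e:-1; rest ⊤}
  B3:  IN={b:0, e:-1; rest ⊤}  OUT={b:0, c:1, e:-1; rest ⊤}
  B4:  IN={b:0, c:1, e:-1; rest ⊤}  OUT={b:0, c:1, d:4, e:-1; rest ⊤}
  B5:  IN={b:0, c:1, d:4, e:-1; rest ⊤}  OUT={a:0, b:0, c:1, d:4, e:-1; rest ⊤}
  B6:  IN={a:0, b:0, c:1, d:4, e:-1; rest ⊤}  OUT={a:0, b:0, c:-1, d:4, e:-1; rest ⊤}
  B7:  IN={b:0, e:-1; rest ⊤}  OUT={b:0, e:5; rest ⊤}
  B8:  IN={b:0; rest ⊤}  OUT={b:0; rest ⊤}

Merge at B3: IN[B3] = OUT[B2] ⊔ OUT[B5] = {a: ⊤, b: 0, c: ⊤, d: ⊤, e: -1, f: ⊤}
Applying B3's transfer function to that IN value gives OUT[B3] (row B3 above).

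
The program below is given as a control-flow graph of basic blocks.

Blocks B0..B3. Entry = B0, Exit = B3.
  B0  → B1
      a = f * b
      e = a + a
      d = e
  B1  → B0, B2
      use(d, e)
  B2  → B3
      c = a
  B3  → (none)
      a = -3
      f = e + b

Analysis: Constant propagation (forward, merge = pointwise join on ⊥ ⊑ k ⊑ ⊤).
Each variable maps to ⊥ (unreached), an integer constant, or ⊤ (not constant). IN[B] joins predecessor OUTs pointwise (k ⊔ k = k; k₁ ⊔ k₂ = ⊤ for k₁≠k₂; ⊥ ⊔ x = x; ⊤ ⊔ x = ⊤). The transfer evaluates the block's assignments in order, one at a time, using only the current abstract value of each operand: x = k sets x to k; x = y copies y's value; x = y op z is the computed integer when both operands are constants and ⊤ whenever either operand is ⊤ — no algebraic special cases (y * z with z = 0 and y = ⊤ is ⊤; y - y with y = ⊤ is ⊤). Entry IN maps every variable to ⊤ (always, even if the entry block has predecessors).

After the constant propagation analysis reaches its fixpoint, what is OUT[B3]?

Converged values:
  B0: | IN=(all ⊤) | OUT=(all ⊤)
  B1: | IN=(all ⊤) | OUT=(all ⊤)
  B2: | IN=(all ⊤) | OUT=(all ⊤)
  B3: | IN=(all ⊤) | OUT={a:-3; rest ⊤}

Merge at B3: IN[B3] = OUT[B2] = {a: ⊤, b: ⊤, c: ⊤, d: ⊤, e: ⊤, f: ⊤}
Applying B3's transfer function to that IN value gives OUT[B3] (row B3 above).

Answer: {a: -3, b: ⊤, c: ⊤, d: ⊤, e: ⊤, f: ⊤}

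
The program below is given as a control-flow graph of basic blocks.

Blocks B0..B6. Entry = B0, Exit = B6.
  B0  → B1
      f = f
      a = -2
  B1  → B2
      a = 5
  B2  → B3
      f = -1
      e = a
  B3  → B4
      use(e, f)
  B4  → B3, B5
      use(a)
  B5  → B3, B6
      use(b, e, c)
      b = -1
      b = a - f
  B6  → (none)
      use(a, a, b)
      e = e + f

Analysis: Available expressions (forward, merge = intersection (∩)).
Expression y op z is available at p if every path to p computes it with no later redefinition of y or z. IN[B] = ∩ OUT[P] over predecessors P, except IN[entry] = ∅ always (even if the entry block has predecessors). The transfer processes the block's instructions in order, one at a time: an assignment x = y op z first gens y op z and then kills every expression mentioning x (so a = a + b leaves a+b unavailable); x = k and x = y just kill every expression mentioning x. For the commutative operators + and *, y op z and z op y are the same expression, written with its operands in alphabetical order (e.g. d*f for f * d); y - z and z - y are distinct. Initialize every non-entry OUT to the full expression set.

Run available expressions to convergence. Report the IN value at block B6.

Converged values:
  B0:  IN={}  OUT={}
  B1:  IN={}  OUT={}
  B2:  IN={}  OUT={}
  B3:  IN={}  OUT={}
  B4:  IN={}  OUT={}
  B5:  IN={}  OUT={a-f}
  B6:  IN={a-f}  OUT={a-f}

Merge at B6: IN[B6] = OUT[B5] = {a-f}

Answer: {a-f}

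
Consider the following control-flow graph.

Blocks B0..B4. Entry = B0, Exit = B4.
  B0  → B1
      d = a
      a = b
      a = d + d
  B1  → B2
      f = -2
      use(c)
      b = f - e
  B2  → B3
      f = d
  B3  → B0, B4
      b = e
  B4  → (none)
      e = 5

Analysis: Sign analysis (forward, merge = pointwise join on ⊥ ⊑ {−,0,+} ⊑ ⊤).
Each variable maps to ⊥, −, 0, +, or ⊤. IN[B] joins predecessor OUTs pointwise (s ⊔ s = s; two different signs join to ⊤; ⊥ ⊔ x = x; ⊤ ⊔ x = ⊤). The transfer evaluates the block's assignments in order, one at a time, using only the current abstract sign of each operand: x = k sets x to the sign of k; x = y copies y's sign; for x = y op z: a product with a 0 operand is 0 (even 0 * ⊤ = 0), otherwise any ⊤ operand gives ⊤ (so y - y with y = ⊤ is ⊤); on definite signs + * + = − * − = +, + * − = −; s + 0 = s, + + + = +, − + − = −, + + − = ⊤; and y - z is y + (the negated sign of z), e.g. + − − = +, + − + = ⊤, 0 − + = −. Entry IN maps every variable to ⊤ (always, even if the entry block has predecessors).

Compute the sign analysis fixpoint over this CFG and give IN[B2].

Converged values:
  B0:  IN=(all ⊤)  OUT=(all ⊤)
  B1:  IN=(all ⊤)  OUT={f:-; rest ⊤}
  B2:  IN={f:-; rest ⊤}  OUT=(all ⊤)
  B3:  IN=(all ⊤)  OUT=(all ⊤)
  B4:  IN=(all ⊤)  OUT={e:+; rest ⊤}

Merge at B2: IN[B2] = OUT[B1] = {a: ⊤, b: ⊤, c: ⊤, d: ⊤, e: ⊤, f: -}

Answer: {a: ⊤, b: ⊤, c: ⊤, d: ⊤, e: ⊤, f: -}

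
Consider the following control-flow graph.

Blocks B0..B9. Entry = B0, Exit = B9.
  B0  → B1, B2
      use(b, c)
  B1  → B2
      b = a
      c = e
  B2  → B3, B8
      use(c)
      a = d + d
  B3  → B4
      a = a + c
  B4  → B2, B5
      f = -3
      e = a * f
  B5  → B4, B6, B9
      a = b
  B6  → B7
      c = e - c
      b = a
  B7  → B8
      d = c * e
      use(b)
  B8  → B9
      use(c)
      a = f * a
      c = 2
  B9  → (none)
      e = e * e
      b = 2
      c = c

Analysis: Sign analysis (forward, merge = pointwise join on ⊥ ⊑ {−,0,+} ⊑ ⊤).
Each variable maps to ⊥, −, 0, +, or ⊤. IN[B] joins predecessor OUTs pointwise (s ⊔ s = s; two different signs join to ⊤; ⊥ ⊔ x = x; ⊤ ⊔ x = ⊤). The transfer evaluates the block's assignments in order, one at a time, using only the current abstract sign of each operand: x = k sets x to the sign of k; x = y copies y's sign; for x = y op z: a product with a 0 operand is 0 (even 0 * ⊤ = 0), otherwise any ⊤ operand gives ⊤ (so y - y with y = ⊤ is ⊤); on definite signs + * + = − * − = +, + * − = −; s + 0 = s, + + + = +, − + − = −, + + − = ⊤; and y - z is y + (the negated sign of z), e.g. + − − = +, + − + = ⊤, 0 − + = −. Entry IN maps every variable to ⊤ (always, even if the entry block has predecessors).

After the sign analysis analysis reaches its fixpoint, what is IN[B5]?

Converged values:
  B0:  IN=(all ⊤)  OUT=(all ⊤)
  B1:  IN=(all ⊤)  OUT=(all ⊤)
  B2:  IN=(all ⊤)  OUT=(all ⊤)
  B3:  IN=(all ⊤)  OUT=(all ⊤)
  B4:  IN=(all ⊤)  OUT={f:-; rest ⊤}
  B5:  IN={f:-; rest ⊤}  OUT={f:-; rest ⊤}
  B6:  IN={f:-; rest ⊤}  OUT={f:-; rest ⊤}
  B7:  IN={f:-; rest ⊤}  OUT={f:-; rest ⊤}
  B8:  IN=(all ⊤)  OUT={c:+; rest ⊤}
  B9:  IN=(all ⊤)  OUT={b:+; rest ⊤}

Merge at B5: IN[B5] = OUT[B4] = {a: ⊤, b: ⊤, c: ⊤, d: ⊤, e: ⊤, f: -}

Answer: {a: ⊤, b: ⊤, c: ⊤, d: ⊤, e: ⊤, f: -}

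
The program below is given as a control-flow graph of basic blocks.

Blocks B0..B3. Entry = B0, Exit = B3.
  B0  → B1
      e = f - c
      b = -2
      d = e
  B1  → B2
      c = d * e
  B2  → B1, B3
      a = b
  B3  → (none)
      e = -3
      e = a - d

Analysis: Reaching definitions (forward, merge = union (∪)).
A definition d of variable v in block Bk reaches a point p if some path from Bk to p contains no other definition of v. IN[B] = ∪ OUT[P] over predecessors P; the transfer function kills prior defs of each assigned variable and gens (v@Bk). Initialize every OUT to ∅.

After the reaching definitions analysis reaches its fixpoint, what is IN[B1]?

Per-block solution:
  B0:   IN={}   OUT={b@B0, d@B0, e@B0}
  B1:   IN={a@B2, b@B0, c@B1, d@B0, e@B0}   OUT={a@B2, b@B0, c@B1, d@B0, e@B0}
  B2:   IN={a@B2, b@B0, c@B1, d@B0, e@B0}   OUT={a@B2, b@B0, c@B1, d@B0, e@B0}
  B3:   IN={a@B2, b@B0, c@B1, d@B0, e@B0}   OUT={a@B2, b@B0, c@B1, d@B0, e@B3}

Merge at B1: IN[B1] = OUT[B0] ⊔ OUT[B2] = {a@B2, b@B0, c@B1, d@B0, e@B0}

Answer: {a@B2, b@B0, c@B1, d@B0, e@B0}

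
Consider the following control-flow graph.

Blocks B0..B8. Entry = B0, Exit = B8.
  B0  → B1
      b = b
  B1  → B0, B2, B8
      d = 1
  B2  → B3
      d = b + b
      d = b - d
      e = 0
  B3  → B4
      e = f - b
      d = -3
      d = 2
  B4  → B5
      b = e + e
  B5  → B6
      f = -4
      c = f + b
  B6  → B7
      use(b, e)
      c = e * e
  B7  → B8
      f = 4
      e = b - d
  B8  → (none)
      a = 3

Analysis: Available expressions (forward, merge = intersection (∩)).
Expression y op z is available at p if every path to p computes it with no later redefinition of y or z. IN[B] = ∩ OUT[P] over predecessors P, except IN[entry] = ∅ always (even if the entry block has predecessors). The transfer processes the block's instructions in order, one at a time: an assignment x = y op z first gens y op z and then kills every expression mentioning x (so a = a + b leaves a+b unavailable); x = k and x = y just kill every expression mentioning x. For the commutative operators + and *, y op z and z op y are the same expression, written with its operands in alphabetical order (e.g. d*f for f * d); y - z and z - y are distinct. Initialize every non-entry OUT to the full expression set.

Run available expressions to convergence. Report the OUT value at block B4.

Fixpoint table:
  B0:   IN={}   OUT={}
  B1:   IN={}   OUT={}
  B2:   IN={}   OUT={b+b}
  B3:   IN={b+b}   OUT={b+b, f-b}
  B4:   IN={b+b, f-b}   OUT={e+e}
  B5:   IN={e+e}   OUT={b+f, e+e}
  B6:   IN={b+f, e+e}   OUT={b+f, e*e, e+e}
  B7:   IN={b+f, e*e, e+e}   OUT={b-d}
  B8:   IN={}   OUT={}

Merge at B4: IN[B4] = OUT[B3] = {b+b, f-b}
Applying B4's transfer function to that IN value gives OUT[B4] (row B4 above).

Answer: {e+e}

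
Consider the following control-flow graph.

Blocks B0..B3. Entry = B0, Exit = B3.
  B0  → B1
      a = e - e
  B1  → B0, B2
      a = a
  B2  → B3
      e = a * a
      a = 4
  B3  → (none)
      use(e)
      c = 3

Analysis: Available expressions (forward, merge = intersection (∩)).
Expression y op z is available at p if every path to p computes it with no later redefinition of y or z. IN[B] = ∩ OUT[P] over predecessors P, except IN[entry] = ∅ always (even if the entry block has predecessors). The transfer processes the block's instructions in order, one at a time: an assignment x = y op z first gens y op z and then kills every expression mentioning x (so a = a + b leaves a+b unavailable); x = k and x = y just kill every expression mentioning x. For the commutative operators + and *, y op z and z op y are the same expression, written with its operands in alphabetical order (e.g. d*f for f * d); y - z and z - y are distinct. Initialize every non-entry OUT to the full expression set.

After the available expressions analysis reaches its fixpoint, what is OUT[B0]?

Answer: {e-e}

Derivation:
Per-block solution:
  B0: | IN={} | OUT={e-e}
  B1: | IN={e-e} | OUT={e-e}
  B2: | IN={e-e} | OUT={}
  B3: | IN={} | OUT={}

Merge at B0 (entry node, so the boundary value {} is joined with the incoming edge(s)): IN[B0] = {} ∩ OUT[B1] = {}
Applying B0's transfer function to that IN value gives OUT[B0] (row B0 above).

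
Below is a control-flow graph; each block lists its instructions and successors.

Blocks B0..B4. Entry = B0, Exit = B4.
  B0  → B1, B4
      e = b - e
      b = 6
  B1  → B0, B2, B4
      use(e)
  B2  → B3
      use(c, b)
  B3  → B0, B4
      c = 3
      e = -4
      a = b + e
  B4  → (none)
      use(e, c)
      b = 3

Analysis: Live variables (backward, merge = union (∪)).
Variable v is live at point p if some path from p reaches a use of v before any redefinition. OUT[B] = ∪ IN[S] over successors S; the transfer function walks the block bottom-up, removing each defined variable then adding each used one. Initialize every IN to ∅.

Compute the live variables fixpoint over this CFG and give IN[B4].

Answer: {c, e}

Working:
Fixpoint table:
  B0:  IN={b, c, e}  OUT={b, c, e}
  B1:  IN={b, c, e}  OUT={b, c, e}
  B2:  IN={b, c}  OUT={b}
  B3:  IN={b}  OUT={b, c, e}
  B4:  IN={c, e}  OUT={}

B4 is the boundary node: OUT[B4] = {}
Applying B4's transfer function to that OUT value gives IN[B4] (row B4 above).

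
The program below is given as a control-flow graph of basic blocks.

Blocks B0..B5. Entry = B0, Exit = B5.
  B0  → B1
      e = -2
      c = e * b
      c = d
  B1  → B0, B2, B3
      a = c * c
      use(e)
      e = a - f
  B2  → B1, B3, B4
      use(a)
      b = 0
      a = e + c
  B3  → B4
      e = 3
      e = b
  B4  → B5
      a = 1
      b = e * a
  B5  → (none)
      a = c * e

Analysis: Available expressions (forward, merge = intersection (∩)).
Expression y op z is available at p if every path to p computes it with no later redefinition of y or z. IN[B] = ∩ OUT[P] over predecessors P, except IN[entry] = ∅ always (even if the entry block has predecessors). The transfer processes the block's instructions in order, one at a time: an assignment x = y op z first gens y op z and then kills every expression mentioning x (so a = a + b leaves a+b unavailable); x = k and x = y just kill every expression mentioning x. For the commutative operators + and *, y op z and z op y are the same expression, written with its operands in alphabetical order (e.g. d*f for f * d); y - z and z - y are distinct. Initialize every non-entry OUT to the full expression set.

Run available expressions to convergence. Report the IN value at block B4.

Converged values:
  B0:  IN={}  OUT={b*e}
  B1:  IN={}  OUT={a-f, c*c}
  B2:  IN={a-f, c*c}  OUT={c*c, c+e}
  B3:  IN={c*c}  OUT={c*c}
  B4:  IN={c*c}  OUT={a*e, c*c}
  B5:  IN={a*e, c*c}  OUT={c*c, c*e}

Merge at B4: IN[B4] = OUT[B2] ∩ OUT[B3] = {c*c}

Answer: {c*c}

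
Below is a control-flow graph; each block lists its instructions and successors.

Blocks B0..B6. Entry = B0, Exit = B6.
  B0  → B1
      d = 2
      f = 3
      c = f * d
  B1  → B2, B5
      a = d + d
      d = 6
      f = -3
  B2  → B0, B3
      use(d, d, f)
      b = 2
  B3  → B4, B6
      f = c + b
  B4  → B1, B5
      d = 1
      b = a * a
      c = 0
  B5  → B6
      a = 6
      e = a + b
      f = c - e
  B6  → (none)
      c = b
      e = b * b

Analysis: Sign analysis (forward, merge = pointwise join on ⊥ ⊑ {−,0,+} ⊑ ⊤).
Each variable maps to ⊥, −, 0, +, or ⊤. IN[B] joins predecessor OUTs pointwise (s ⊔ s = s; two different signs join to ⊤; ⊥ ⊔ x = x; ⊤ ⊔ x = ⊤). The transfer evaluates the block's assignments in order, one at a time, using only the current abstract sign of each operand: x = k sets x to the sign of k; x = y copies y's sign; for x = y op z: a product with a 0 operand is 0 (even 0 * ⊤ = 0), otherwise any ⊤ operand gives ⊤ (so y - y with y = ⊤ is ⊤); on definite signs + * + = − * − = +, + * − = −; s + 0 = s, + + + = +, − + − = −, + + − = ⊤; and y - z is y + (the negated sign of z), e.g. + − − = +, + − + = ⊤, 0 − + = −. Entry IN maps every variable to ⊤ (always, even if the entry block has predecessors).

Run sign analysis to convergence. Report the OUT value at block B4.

Converged values:
  B0: | IN=(all ⊤) | OUT={c:+, d:+, f:+; rest ⊤}
  B1: | IN={d:+; rest ⊤} | OUT={a:+, d:+, f:-; rest ⊤}
  B2: | IN={a:+, d:+, f:-; rest ⊤} | OUT={a:+, b:+, d:+, f:-; rest ⊤}
  B3: | IN={a:+, b:+, d:+, f:-; rest ⊤} | OUT={a:+, b:+, d:+; rest ⊤}
  B4: | IN={a:+, b:+, d:+; rest ⊤} | OUT={a:+, b:+, c:0, d:+; rest ⊤}
  B5: | IN={a:+, d:+; rest ⊤} | OUT={a:+, d:+; rest ⊤}
  B6: | IN={a:+, d:+; rest ⊤} | OUT={a:+, d:+; rest ⊤}

Merge at B4: IN[B4] = OUT[B3] = {a: +, b: +, c: ⊤, d: +, e: ⊤, f: ⊤}
Applying B4's transfer function to that IN value gives OUT[B4] (row B4 above).

Answer: {a: +, b: +, c: 0, d: +, e: ⊤, f: ⊤}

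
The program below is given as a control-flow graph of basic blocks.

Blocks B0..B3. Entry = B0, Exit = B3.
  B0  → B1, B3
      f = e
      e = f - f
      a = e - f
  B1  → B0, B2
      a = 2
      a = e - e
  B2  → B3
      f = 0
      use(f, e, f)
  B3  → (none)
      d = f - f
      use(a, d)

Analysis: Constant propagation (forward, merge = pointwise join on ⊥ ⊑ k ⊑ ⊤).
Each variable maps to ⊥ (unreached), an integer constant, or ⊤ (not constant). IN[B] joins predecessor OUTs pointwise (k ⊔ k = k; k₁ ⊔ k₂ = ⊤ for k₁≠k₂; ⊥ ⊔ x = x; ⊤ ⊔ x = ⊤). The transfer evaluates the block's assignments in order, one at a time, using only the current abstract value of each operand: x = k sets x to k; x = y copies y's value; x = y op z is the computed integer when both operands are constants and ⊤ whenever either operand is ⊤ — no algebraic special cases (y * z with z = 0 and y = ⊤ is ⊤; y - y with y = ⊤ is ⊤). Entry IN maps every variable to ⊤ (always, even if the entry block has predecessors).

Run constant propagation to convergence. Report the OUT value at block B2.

Fixpoint table:
  B0:   IN=(all ⊤)   OUT=(all ⊤)
  B1:   IN=(all ⊤)   OUT=(all ⊤)
  B2:   IN=(all ⊤)   OUT={f:0; rest ⊤}
  B3:   IN=(all ⊤)   OUT=(all ⊤)

Merge at B2: IN[B2] = OUT[B1] = {a: ⊤, b: ⊤, c: ⊤, d: ⊤, e: ⊤, f: ⊤}
Applying B2's transfer function to that IN value gives OUT[B2] (row B2 above).

Answer: {a: ⊤, b: ⊤, c: ⊤, d: ⊤, e: ⊤, f: 0}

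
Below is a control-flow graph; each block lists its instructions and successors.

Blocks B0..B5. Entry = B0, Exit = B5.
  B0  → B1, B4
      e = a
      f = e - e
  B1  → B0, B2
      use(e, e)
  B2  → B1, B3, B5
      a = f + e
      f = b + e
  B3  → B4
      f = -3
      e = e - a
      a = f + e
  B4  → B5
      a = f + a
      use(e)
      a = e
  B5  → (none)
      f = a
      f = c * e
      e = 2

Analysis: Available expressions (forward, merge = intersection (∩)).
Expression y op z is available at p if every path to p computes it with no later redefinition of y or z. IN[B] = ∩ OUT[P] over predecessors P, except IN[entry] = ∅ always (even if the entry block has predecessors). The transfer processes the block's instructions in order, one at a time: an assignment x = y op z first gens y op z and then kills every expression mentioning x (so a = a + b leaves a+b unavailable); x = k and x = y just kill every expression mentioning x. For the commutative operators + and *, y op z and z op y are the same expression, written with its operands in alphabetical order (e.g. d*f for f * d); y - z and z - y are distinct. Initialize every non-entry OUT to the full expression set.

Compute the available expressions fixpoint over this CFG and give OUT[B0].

Fixpoint table:
  B0:  IN={}  OUT={e-e}
  B1:  IN={e-e}  OUT={e-e}
  B2:  IN={e-e}  OUT={b+e, e-e}
  B3:  IN={b+e, e-e}  OUT={e+f}
  B4:  IN={}  OUT={}
  B5:  IN={}  OUT={}

Merge at B0 (entry node, so the boundary value {} is joined with the incoming edge(s)): IN[B0] = {} ∩ OUT[B1] = {}
Applying B0's transfer function to that IN value gives OUT[B0] (row B0 above).

Answer: {e-e}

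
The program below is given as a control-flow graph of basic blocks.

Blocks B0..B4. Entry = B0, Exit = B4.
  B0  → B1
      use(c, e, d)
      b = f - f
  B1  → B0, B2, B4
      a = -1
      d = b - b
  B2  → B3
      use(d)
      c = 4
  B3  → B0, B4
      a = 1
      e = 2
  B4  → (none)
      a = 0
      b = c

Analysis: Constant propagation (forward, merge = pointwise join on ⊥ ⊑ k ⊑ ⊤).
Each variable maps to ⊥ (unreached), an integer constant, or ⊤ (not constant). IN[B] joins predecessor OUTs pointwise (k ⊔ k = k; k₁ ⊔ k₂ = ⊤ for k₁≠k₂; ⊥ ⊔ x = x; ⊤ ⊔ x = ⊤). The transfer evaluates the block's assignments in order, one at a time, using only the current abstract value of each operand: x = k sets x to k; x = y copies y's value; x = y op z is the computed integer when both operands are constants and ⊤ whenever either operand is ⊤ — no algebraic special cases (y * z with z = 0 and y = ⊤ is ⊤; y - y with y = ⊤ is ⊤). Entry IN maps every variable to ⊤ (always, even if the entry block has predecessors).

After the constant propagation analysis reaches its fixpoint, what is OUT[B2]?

Answer: {a: -1, b: ⊤, c: 4, d: ⊤, e: ⊤, f: ⊤}

Working:
Per-block solution:
  B0:  IN=(all ⊤)  OUT=(all ⊤)
  B1:  IN=(all ⊤)  OUT={a:-1; rest ⊤}
  B2:  IN={a:-1; rest ⊤}  OUT={a:-1, c:4; rest ⊤}
  B3:  IN={a:-1, c:4; rest ⊤}  OUT={a:1, c:4, e:2; rest ⊤}
  B4:  IN=(all ⊤)  OUT={a:0; rest ⊤}

Merge at B2: IN[B2] = OUT[B1] = {a: -1, b: ⊤, c: ⊤, d: ⊤, e: ⊤, f: ⊤}
Applying B2's transfer function to that IN value gives OUT[B2] (row B2 above).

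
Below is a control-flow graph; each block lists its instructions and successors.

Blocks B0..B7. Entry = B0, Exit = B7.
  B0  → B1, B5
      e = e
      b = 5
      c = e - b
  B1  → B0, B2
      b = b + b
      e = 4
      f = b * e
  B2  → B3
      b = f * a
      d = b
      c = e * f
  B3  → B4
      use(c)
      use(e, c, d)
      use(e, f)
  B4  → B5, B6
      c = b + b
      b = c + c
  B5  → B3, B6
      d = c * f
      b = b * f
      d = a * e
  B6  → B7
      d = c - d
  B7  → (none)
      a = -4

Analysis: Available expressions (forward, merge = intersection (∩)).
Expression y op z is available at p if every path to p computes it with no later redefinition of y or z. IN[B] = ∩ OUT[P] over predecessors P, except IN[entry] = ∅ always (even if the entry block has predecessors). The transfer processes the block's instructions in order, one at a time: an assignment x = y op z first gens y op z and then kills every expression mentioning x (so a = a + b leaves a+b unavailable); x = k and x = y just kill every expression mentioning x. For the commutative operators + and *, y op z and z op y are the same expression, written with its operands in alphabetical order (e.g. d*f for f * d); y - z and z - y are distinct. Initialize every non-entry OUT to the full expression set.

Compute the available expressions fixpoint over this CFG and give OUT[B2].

Answer: {a*f, e*f}

Working:
Fixpoint table:
  B0: | IN={} | OUT={e-b}
  B1: | IN={e-b} | OUT={b*e}
  B2: | IN={b*e} | OUT={a*f, e*f}
  B3: | IN={} | OUT={}
  B4: | IN={} | OUT={c+c}
  B5: | IN={} | OUT={a*e, c*f}
  B6: | IN={} | OUT={}
  B7: | IN={} | OUT={}

Merge at B2: IN[B2] = OUT[B1] = {b*e}
Applying B2's transfer function to that IN value gives OUT[B2] (row B2 above).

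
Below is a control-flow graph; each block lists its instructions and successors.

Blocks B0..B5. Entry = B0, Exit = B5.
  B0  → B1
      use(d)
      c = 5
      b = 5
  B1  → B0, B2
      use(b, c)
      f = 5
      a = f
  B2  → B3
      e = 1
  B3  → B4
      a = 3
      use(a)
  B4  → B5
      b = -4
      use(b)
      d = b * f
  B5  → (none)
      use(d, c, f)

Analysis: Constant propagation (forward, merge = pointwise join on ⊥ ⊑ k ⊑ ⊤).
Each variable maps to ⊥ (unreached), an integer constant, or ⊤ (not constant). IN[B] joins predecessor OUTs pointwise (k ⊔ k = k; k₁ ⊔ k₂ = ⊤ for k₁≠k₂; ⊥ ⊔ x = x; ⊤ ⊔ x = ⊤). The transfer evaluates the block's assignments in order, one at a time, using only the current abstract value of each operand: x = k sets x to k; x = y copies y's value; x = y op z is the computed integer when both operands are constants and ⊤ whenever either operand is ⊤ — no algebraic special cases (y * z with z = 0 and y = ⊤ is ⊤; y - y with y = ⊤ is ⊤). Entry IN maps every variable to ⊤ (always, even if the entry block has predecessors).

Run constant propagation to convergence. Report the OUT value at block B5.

Answer: {a: 3, b: -4, c: 5, d: -20, e: 1, f: 5}

Working:
Converged values:
  B0:   IN=(all ⊤)   OUT={b:5, c:5; rest ⊤}
  B1:   IN={b:5, c:5; rest ⊤}   OUT={a:5, b:5, c:5, f:5; rest ⊤}
  B2:   IN={a:5, b:5, c:5, f:5; rest ⊤}   OUT={a:5, b:5, c:5, e:1, f:5; rest ⊤}
  B3:   IN={a:5, b:5, c:5, e:1, f:5; rest ⊤}   OUT={a:3, b:5, c:5, e:1, f:5; rest ⊤}
  B4:   IN={a:3, b:5, c:5, e:1, f:5; rest ⊤}   OUT={a:3, b:-4, c:5, d:-20, e:1, f:5; rest ⊤}
  B5:   IN={a:3, b:-4, c:5, d:-20, e:1, f:5; rest ⊤}   OUT={a:3, b:-4, c:5, d:-20, e:1, f:5; rest ⊤}

Merge at B5: IN[B5] = OUT[B4] = {a: 3, b: -4, c: 5, d: -20, e: 1, f: 5}
Applying B5's transfer function to that IN value gives OUT[B5] (row B5 above).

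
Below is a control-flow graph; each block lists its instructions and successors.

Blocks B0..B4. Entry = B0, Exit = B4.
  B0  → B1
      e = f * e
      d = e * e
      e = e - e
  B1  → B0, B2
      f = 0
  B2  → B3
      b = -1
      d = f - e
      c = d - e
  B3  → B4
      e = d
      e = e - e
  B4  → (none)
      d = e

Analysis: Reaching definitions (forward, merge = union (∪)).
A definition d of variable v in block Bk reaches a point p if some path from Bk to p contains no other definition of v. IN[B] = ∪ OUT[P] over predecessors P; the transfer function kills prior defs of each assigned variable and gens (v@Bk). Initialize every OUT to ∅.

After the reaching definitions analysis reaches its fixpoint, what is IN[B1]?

Answer: {d@B0, e@B0, f@B1}

Working:
Converged values:
  B0:  IN={d@B0, e@B0, f@B1}  OUT={d@B0, e@B0, f@B1}
  B1:  IN={d@B0, e@B0, f@B1}  OUT={d@B0, e@B0, f@B1}
  B2:  IN={d@B0, e@B0, f@B1}  OUT={b@B2, c@B2, d@B2, e@B0, f@B1}
  B3:  IN={b@B2, c@B2, d@B2, e@B0, f@B1}  OUT={b@B2, c@B2, d@B2, e@B3, f@B1}
  B4:  IN={b@B2, c@B2, d@B2, e@B3, f@B1}  OUT={b@B2, c@B2, d@B4, e@B3, f@B1}

Merge at B1: IN[B1] = OUT[B0] = {d@B0, e@B0, f@B1}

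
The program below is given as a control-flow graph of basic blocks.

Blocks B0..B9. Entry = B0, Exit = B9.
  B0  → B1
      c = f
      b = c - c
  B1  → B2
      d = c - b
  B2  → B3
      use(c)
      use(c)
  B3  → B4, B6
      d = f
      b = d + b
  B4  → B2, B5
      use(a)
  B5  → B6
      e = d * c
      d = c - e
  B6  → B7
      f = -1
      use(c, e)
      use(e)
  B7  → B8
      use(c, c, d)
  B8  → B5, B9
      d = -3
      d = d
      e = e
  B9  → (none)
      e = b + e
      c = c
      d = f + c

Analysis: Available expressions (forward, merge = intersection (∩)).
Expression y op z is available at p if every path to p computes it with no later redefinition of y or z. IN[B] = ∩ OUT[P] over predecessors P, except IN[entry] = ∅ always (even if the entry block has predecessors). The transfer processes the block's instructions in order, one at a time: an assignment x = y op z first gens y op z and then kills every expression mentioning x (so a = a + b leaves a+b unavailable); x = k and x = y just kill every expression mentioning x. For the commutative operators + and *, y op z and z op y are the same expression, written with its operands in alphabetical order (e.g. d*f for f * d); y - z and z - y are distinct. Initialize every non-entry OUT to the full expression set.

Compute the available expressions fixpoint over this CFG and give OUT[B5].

Per-block solution:
  B0:   IN={}   OUT={c-c}
  B1:   IN={c-c}   OUT={c-b, c-c}
  B2:   IN={c-c}   OUT={c-c}
  B3:   IN={c-c}   OUT={c-c}
  B4:   IN={c-c}   OUT={c-c}
  B5:   IN={c-c}   OUT={c-c, c-e}
  B6:   IN={c-c}   OUT={c-c}
  B7:   IN={c-c}   OUT={c-c}
  B8:   IN={c-c}   OUT={c-c}
  B9:   IN={c-c}   OUT={c+f}

Merge at B5: IN[B5] = OUT[B4] ∩ OUT[B8] = {c-c}
Applying B5's transfer function to that IN value gives OUT[B5] (row B5 above).

Answer: {c-c, c-e}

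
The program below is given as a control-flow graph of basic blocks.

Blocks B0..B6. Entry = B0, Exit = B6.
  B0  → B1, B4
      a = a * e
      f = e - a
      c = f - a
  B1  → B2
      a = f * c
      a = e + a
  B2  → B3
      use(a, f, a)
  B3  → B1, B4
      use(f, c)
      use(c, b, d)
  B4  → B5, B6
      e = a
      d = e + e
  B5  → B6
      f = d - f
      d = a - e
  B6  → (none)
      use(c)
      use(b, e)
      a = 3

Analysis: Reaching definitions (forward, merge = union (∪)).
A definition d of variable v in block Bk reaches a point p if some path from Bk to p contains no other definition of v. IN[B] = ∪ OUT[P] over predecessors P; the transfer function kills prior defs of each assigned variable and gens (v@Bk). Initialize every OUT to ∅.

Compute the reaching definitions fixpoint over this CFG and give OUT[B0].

Answer: {a@B0, c@B0, f@B0}

Working:
Fixpoint table:
  B0:   IN={}   OUT={a@B0, c@B0, f@B0}
  B1:   IN={a@B0, a@B1, c@B0, f@B0}   OUT={a@B1, c@B0, f@B0}
  B2:   IN={a@B1, c@B0, f@B0}   OUT={a@B1, c@B0, f@B0}
  B3:   IN={a@B1, c@B0, f@B0}   OUT={a@B1, c@B0, f@B0}
  B4:   IN={a@B0, a@B1, c@B0, f@B0}   OUT={a@B0, a@B1, c@B0, d@B4, e@B4, f@B0}
  B5:   IN={a@B0, a@B1, c@B0, d@B4, e@B4, f@B0}   OUT={a@B0, a@B1, c@B0, d@B5, e@B4, f@B5}
  B6:   IN={a@B0, a@B1, c@B0, d@B4, d@B5, e@B4, f@B0, f@B5}   OUT={a@B6, c@B0, d@B4, d@B5, e@B4, f@B0, f@B5}

B0 is the boundary node: IN[B0] = {}
Applying B0's transfer function to that IN value gives OUT[B0] (row B0 above).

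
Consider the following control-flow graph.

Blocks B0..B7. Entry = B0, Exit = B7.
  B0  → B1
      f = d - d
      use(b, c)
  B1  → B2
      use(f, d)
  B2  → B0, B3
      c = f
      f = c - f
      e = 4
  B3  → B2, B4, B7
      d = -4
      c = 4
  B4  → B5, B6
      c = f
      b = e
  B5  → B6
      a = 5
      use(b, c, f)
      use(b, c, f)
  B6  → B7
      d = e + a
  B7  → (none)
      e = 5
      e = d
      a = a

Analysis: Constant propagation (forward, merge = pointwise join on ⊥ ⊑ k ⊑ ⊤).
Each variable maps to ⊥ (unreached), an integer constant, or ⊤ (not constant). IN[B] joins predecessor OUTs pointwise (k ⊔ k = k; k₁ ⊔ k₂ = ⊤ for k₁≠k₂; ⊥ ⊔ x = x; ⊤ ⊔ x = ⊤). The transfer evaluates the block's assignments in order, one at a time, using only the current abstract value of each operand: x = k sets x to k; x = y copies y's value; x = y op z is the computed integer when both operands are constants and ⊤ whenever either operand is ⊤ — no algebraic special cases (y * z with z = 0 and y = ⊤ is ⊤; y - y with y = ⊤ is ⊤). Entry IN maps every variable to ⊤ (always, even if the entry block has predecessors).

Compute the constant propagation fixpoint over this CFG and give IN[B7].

Answer: {a: ⊤, b: ⊤, c: ⊤, d: ⊤, e: 4, f: ⊤}

Trace:
Fixpoint table:
  B0:   IN=(all ⊤)   OUT=(all ⊤)
  B1:   IN=(all ⊤)   OUT=(all ⊤)
  B2:   IN=(all ⊤)   OUT={e:4; rest ⊤}
  B3:   IN={e:4; rest ⊤}   OUT={c:4, d:-4, e:4; rest ⊤}
  B4:   IN={c:4, d:-4, e:4; rest ⊤}   OUT={b:4, d:-4, e:4; rest ⊤}
  B5:   IN={b:4, d:-4, e:4; rest ⊤}   OUT={a:5, b:4, d:-4, e:4; rest ⊤}
  B6:   IN={b:4, d:-4, e:4; rest ⊤}   OUT={b:4, e:4; rest ⊤}
  B7:   IN={e:4; rest ⊤}   OUT=(all ⊤)

Merge at B7: IN[B7] = OUT[B3] ⊔ OUT[B6] = {a: ⊤, b: ⊤, c: ⊤, d: ⊤, e: 4, f: ⊤}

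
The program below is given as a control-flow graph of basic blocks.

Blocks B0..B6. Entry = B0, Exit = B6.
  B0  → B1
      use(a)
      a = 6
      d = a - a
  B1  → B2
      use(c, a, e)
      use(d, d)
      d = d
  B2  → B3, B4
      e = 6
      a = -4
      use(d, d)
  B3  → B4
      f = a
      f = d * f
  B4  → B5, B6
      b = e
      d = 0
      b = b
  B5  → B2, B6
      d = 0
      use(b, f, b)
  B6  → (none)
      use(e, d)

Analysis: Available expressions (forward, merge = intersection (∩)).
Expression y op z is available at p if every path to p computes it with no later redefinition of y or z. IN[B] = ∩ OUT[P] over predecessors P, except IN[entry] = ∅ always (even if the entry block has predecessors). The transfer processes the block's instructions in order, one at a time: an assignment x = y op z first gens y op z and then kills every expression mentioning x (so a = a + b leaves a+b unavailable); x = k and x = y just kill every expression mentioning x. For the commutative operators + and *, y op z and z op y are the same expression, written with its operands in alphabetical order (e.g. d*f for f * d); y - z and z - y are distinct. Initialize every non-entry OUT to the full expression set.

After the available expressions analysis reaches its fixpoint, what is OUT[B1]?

Answer: {a-a}

Derivation:
Per-block solution:
  B0:   IN={}   OUT={a-a}
  B1:   IN={a-a}   OUT={a-a}
  B2:   IN={}   OUT={}
  B3:   IN={}   OUT={}
  B4:   IN={}   OUT={}
  B5:   IN={}   OUT={}
  B6:   IN={}   OUT={}

Merge at B1: IN[B1] = OUT[B0] = {a-a}
Applying B1's transfer function to that IN value gives OUT[B1] (row B1 above).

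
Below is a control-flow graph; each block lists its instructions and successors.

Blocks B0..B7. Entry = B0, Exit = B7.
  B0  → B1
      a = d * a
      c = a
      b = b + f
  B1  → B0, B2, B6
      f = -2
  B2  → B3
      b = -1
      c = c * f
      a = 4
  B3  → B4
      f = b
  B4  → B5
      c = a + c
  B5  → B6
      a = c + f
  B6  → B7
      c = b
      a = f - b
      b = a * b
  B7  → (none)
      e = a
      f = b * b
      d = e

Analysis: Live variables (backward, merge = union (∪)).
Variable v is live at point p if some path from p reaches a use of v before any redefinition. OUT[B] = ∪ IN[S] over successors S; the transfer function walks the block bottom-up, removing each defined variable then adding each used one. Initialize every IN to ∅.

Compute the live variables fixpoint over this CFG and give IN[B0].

Converged values:
  B0: | IN={a, b, d, f} | OUT={a, b, c, d}
  B1: | IN={a, b, c, d} | OUT={a, b, c, d, f}
  B2: | IN={c, f} | OUT={a, b, c}
  B3: | IN={a, b, c} | OUT={a, b, c, f}
  B4: | IN={a, b, c, f} | OUT={b, c, f}
  B5: | IN={b, c, f} | OUT={b, f}
  B6: | IN={b, f} | OUT={a, b}
  B7: | IN={a, b} | OUT={}

Merge at B0: OUT[B0] = IN[B1] = {a, b, c, d}
Applying B0's transfer function to that OUT value gives IN[B0] (row B0 above).

Answer: {a, b, d, f}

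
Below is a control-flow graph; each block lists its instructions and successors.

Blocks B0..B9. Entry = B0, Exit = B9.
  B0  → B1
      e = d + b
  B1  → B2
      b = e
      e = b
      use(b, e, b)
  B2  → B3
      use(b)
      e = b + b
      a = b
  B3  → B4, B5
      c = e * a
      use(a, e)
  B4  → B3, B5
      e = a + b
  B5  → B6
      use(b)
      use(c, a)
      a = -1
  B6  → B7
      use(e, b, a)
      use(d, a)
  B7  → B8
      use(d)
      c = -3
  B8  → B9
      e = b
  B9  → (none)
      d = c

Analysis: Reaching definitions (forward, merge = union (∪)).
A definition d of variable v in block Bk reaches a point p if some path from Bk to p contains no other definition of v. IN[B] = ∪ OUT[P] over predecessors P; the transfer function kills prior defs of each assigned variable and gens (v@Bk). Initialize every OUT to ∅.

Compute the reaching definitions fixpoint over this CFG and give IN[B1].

Answer: {e@B0}

Trace:
Per-block solution:
  B0:  IN={}  OUT={e@B0}
  B1:  IN={e@B0}  OUT={b@B1, e@B1}
  B2:  IN={b@B1, e@B1}  OUT={a@B2, b@B1, e@B2}
  B3:  IN={a@B2, b@B1, c@B3, e@B2, e@B4}  OUT={a@B2, b@B1, c@B3, e@B2, e@B4}
  B4:  IN={a@B2, b@B1, c@B3, e@B2, e@B4}  OUT={a@B2, b@B1, c@B3, e@B4}
  B5:  IN={a@B2, b@B1, c@B3, e@B2, e@B4}  OUT={a@B5, b@B1, c@B3, e@B2, e@B4}
  B6:  IN={a@B5, b@B1, c@B3, e@B2, e@B4}  OUT={a@B5, b@B1, c@B3, e@B2, e@B4}
  B7:  IN={a@B5, b@B1, c@B3, e@B2, e@B4}  OUT={a@B5, b@B1, c@B7, e@B2, e@B4}
  B8:  IN={a@B5, b@B1, c@B7, e@B2, e@B4}  OUT={a@B5, b@B1, c@B7, e@B8}
  B9:  IN={a@B5, b@B1, c@B7, e@B8}  OUT={a@B5, b@B1, c@B7, d@B9, e@B8}

Merge at B1: IN[B1] = OUT[B0] = {e@B0}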